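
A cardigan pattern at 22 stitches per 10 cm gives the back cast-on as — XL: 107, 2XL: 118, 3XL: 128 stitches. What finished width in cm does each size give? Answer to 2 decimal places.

XL 48.64 cm; 2XL 53.64 cm; 3XL 58.18 cm.

22/10 = 2.2 sts per cm.
XL: 107 / 2.2 = 48.636 → 48.64 cm.
2XL: 118 / 2.2 = 53.636 → 53.64 cm.
3XL: 128 / 2.2 = 58.182 → 58.18 cm.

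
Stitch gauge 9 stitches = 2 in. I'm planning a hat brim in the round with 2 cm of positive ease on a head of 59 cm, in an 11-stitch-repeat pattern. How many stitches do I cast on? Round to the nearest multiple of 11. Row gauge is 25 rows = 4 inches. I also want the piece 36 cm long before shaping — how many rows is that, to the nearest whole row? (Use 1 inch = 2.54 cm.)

Cast on 110 stitches; work 89 rows.

Finished = 59 + 2 = 61 cm.
61 cm × 1/2.54 = 24.02 inches.
9/2 = 4.5 sts per in; 24.02 × 4.5 = 108.07 sts.
Nearest multiple of 11 → 110.
36 cm = 14.17 inches; × 6.25 = 88.58 → 89 rows.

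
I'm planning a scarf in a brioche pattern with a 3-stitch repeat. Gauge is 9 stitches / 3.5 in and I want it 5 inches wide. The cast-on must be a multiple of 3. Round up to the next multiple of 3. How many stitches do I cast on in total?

9 / 3.5 = 2.571 sts per inch.
5 × 2.571 = 12.86 sts.
Next multiple of 3: 15.

Cast on 15 stitches.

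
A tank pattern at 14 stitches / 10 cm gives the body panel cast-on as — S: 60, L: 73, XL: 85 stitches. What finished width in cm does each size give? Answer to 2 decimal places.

14/10 = 1.4 sts per cm.
S: 60 / 1.4 = 42.857 → 42.86 cm.
L: 73 / 1.4 = 52.143 → 52.14 cm.
XL: 85 / 1.4 = 60.714 → 60.71 cm.

S 42.86 cm; L 52.14 cm; XL 60.71 cm.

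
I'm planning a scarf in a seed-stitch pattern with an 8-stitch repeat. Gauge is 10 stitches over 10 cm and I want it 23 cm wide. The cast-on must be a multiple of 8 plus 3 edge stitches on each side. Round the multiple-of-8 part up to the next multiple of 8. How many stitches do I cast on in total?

Cast on 30 stitches.

10 / 10 = 1 sts per cm.
23 × 1 = 23.00 sts.
Less 6 edge sts → 17.00 for the repeat.
Next multiple of 8: 24.
Add back 6 edge sts → 30.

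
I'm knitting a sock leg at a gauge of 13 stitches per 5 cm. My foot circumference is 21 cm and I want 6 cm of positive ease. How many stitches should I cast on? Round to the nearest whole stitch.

Finished = 21 + 6 = 27 cm.
13 / 5 = 2.6 sts per cm.
27.00 × 2.6 = 70.20 sts.
→ 70 sts.

Cast on 70 stitches.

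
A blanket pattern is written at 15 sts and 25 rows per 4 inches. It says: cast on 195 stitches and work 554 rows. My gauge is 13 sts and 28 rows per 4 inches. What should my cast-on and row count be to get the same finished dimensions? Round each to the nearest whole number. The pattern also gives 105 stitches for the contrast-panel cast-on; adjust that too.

Cast on 169 stitches; work 620 rows; contrast-panel cast-on 91 stitches.

Stitches: 195 × 13/15 = 169.00 → 169.
Rows: 554 × 28/25 = 620.48 → 620.
contrast-panel cast-on: 105 × 13/15 = 91.00 → 91.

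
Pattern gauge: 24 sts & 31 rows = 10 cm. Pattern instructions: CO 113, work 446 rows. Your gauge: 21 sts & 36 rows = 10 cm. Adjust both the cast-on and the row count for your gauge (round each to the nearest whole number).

Stitches: 113 × 21/24 = 98.88 → 99.
Rows: 446 × 36/31 = 517.94 → 518.

Cast on 99 stitches; work 518 rows.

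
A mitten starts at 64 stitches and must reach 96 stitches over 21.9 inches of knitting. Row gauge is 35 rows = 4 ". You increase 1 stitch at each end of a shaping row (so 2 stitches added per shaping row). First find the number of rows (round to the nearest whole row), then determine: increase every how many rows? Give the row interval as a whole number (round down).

Rows = 21.9 × 8.75 = 191.6 → 192 rows.
Stitches to add: 32 → 16 shaping rows (at 2 st each).
192 / 16 = 12.00 → every 12 rows.

Increase every 12th row.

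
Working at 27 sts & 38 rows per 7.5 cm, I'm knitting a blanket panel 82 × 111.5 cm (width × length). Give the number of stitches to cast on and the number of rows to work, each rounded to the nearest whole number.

Cast on 295 stitches and work 565 rows.

Stitch gauge = 27/7.5 = 3.6 sts/cm; 82 × 3.6 = 295.20 → 295 sts.
Row gauge = 38/7.5 = 5.067 rows/cm; 111.5 × 5.067 = 564.93 → 565 rows.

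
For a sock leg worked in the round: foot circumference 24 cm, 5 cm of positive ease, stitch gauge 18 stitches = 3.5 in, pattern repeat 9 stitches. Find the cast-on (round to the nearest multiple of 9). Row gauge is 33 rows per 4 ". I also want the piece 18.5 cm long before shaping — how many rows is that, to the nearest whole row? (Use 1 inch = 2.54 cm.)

Cast on 63 stitches; work 60 rows.

Finished = 24 + 5 = 29 cm.
29 cm × 1/2.54 = 11.42 inches.
18/3.5 = 5.143 sts per in; 11.42 × 5.143 = 58.72 sts.
Nearest multiple of 9 → 63.
18.5 cm = 7.28 inches; × 8.25 = 60.09 → 60 rows.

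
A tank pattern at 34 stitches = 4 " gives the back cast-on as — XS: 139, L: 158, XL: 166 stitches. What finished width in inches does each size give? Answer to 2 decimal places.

XS 16.35 inches; L 18.59 inches; XL 19.53 inches.

34/4 = 8.5 sts per in.
XS: 139 / 8.5 = 16.353 → 16.35 in.
L: 158 / 8.5 = 18.588 → 18.59 in.
XL: 166 / 8.5 = 19.529 → 19.53 in.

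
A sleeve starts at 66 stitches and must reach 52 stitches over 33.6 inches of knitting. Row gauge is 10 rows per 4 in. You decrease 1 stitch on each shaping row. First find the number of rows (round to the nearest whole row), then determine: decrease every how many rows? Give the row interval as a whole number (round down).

Decrease every 6th row.

Rows = 33.6 × 2.5 = 84.0 → 84 rows.
Stitches to remove: 14 → 14 shaping rows (at 1 st each).
84 / 14 = 6.00 → every 6 rows.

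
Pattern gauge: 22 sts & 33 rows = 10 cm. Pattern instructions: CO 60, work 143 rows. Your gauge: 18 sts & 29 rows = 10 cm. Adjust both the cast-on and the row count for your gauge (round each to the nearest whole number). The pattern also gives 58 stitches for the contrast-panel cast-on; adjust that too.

Cast on 49 stitches; work 126 rows; contrast-panel cast-on 47 stitches.

Stitches: 60 × 18/22 = 49.09 → 49.
Rows: 143 × 29/33 = 125.67 → 126.
contrast-panel cast-on: 58 × 18/22 = 47.45 → 47.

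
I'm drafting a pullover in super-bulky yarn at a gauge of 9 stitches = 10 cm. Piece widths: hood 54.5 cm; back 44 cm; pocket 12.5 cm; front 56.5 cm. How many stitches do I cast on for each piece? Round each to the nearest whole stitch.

hood 49; back 40; pocket 11; front 51.

Rate = 9/10 = 0.9 sts per cm.
hood: 54.5 × 0.9 = 49.05 → 49.
back: 44 × 0.9 = 39.60 → 40.
pocket: 12.5 × 0.9 = 11.25 → 11.
front: 56.5 × 0.9 = 50.85 → 51.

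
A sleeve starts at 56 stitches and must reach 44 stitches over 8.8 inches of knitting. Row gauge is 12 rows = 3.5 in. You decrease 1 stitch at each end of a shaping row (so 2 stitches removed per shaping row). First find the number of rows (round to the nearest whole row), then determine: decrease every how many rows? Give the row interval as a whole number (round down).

Rows = 8.8 × 3.429 = 30.2 → 30 rows.
Stitches to remove: 12 → 6 shaping rows (at 2 st each).
30 / 6 = 5.00 → every 5 rows.

Decrease every 5th row.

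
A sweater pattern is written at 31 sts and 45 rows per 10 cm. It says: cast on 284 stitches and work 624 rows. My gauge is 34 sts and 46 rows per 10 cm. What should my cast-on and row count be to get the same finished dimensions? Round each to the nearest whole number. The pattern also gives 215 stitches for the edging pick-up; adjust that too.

Cast on 311 stitches; work 638 rows; edging pick-up 236 stitches.

Stitches: 284 × 34/31 = 311.48 → 311.
Rows: 624 × 46/45 = 637.87 → 638.
edging pick-up: 215 × 34/31 = 235.81 → 236.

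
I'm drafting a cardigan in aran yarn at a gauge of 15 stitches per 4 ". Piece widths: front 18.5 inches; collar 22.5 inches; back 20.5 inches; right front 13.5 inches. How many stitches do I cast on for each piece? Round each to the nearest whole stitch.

Rate = 15/4 = 3.75 sts per in.
front: 18.5 × 3.75 = 69.38 → 69.
collar: 22.5 × 3.75 = 84.38 → 84.
back: 20.5 × 3.75 = 76.88 → 77.
right front: 13.5 × 3.75 = 50.62 → 51.

front 69; collar 84; back 77; right front 51.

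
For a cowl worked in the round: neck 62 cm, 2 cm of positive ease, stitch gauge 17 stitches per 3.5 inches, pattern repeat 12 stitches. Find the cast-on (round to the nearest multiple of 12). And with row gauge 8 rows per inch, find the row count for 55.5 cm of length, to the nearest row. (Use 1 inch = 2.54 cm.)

Finished = 62 + 2 = 64 cm.
64 cm × 1/2.54 = 25.20 inches.
17/3.5 = 4.857 sts per in; 25.20 × 4.857 = 122.38 sts.
Nearest multiple of 12 → 120.
55.5 cm = 21.85 inches; × 8 = 174.80 → 175 rows.

Cast on 120 stitches; work 175 rows.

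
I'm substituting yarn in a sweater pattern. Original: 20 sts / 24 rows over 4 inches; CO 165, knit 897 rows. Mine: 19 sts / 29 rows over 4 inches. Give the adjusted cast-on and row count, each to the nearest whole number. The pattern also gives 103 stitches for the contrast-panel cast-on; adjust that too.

Cast on 157 stitches; work 1084 rows; contrast-panel cast-on 98 stitches.

Stitches: 165 × 19/20 = 156.75 → 157.
Rows: 897 × 29/24 = 1083.88 → 1084.
contrast-panel cast-on: 103 × 19/20 = 97.85 → 98.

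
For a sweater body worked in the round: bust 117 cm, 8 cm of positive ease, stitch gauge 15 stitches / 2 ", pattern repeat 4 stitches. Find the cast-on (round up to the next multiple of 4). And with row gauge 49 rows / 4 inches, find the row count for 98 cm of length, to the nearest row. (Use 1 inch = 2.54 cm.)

Cast on 372 stitches; work 473 rows.

Finished = 117 + 8 = 125 cm.
125 cm × 1/2.54 = 49.21 inches.
15/2 = 7.5 sts per in; 49.21 × 7.5 = 369.09 sts.
Next multiple of 4 → 372.
98 cm = 38.58 inches; × 12.25 = 472.64 → 473 rows.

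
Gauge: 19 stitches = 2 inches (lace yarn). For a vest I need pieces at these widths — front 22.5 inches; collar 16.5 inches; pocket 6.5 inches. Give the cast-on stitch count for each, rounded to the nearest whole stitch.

Rate = 19/2 = 9.5 sts per in.
front: 22.5 × 9.5 = 213.75 → 214.
collar: 16.5 × 9.5 = 156.75 → 157.
pocket: 6.5 × 9.5 = 61.75 → 62.

front 214; collar 157; pocket 62.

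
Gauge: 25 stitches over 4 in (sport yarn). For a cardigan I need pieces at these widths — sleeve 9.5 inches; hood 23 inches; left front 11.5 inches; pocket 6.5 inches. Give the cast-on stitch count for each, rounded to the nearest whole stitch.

Rate = 25/4 = 6.25 sts per in.
sleeve: 9.5 × 6.25 = 59.38 → 59.
hood: 23 × 6.25 = 143.75 → 144.
left front: 11.5 × 6.25 = 71.88 → 72.
pocket: 6.5 × 6.25 = 40.62 → 41.

sleeve 59; hood 144; left front 72; pocket 41.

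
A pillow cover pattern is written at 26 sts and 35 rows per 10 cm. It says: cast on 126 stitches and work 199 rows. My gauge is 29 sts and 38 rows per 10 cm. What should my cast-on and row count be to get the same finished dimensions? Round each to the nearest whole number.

Stitches: 126 × 29/26 = 140.54 → 141.
Rows: 199 × 38/35 = 216.06 → 216.

Cast on 141 stitches; work 216 rows.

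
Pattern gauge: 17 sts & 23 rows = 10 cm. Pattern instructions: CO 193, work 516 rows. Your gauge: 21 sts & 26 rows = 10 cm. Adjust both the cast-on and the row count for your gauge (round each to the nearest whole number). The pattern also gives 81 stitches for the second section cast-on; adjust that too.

Cast on 238 stitches; work 583 rows; second section cast-on 100 stitches.

Stitches: 193 × 21/17 = 238.41 → 238.
Rows: 516 × 26/23 = 583.30 → 583.
second section cast-on: 81 × 21/17 = 100.06 → 100.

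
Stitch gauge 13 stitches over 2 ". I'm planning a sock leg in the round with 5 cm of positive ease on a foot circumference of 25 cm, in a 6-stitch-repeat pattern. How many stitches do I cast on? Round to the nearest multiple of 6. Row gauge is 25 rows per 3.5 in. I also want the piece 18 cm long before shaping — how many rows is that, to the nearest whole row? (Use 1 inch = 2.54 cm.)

Cast on 78 stitches; work 51 rows.

Finished = 25 + 5 = 30 cm.
30 cm × 1/2.54 = 11.81 inches.
13/2 = 6.5 sts per in; 11.81 × 6.5 = 76.77 sts.
Nearest multiple of 6 → 78.
18 cm = 7.09 inches; × 7.143 = 50.62 → 51 rows.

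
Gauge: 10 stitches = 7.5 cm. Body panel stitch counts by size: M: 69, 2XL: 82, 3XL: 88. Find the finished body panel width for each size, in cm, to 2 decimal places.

10/7.5 = 1.333 sts per cm.
M: 69 / 1.333 = 51.750 → 51.75 cm.
2XL: 82 / 1.333 = 61.500 → 61.50 cm.
3XL: 88 / 1.333 = 66.000 → 66.00 cm.

M 51.75 cm; 2XL 61.50 cm; 3XL 66.00 cm.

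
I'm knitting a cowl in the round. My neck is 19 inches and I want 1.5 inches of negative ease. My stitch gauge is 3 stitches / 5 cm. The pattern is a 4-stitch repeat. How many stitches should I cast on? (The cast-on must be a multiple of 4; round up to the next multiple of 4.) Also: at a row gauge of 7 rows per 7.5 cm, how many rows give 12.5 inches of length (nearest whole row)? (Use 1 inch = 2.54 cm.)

Cast on 28 stitches; work 30 rows.

Finished = 19 − 1.5 = 17.5 inches.
17.5 inches × 2.54 = 44.45 cm.
3/5 = 0.6 sts per cm; 44.45 × 0.6 = 26.67 sts.
Next multiple of 4 → 28.
12.5 inches = 31.75 cm; × 0.933 = 29.63 → 30 rows.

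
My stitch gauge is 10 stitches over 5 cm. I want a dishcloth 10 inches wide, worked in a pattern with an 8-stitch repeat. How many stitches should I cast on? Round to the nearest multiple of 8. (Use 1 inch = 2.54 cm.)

10 in = 10 × 2.54 = 25.40 cm.
10 / 5 = 2 sts/cm.
25.40 × 2 = 50.80 sts.
→ 48.

48 stitches.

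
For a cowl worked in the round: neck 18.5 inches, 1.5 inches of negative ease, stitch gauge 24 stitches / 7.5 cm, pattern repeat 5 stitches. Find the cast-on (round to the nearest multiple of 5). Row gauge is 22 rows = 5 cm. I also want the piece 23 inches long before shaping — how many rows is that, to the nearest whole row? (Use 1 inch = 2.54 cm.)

Finished = 18.5 − 1.5 = 17 inches.
17 inches × 2.54 = 43.18 cm.
24/7.5 = 3.2 sts per cm; 43.18 × 3.2 = 138.18 sts.
Nearest multiple of 5 → 140.
23 inches = 58.42 cm; × 4.4 = 257.05 → 257 rows.

Cast on 140 stitches; work 257 rows.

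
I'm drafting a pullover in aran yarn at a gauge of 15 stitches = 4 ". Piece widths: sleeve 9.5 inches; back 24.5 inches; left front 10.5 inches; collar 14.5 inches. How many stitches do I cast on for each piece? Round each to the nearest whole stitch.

sleeve 36; back 92; left front 39; collar 54.

Rate = 15/4 = 3.75 sts per in.
sleeve: 9.5 × 3.75 = 35.62 → 36.
back: 24.5 × 3.75 = 91.88 → 92.
left front: 10.5 × 3.75 = 39.38 → 39.
collar: 14.5 × 3.75 = 54.38 → 54.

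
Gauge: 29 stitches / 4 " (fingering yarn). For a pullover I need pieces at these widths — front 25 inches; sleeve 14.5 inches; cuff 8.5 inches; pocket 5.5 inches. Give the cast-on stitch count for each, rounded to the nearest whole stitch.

Rate = 29/4 = 7.25 sts per in.
front: 25 × 7.25 = 181.25 → 181.
sleeve: 14.5 × 7.25 = 105.12 → 105.
cuff: 8.5 × 7.25 = 61.62 → 62.
pocket: 5.5 × 7.25 = 39.88 → 40.

front 181; sleeve 105; cuff 62; pocket 40.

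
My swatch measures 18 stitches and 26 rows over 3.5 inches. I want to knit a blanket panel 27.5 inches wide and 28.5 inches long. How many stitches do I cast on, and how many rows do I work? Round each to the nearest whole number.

Stitch gauge = 18/3.5 = 5.143 sts/in; 27.5 × 5.143 = 141.43 → 141 sts.
Row gauge = 26/3.5 = 7.429 rows/in; 28.5 × 7.429 = 211.71 → 212 rows.

Cast on 141 stitches and work 212 rows.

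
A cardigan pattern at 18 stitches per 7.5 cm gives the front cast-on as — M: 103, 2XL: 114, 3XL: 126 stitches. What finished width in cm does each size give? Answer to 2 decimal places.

M 42.92 cm; 2XL 47.50 cm; 3XL 52.50 cm.

18/7.5 = 2.4 sts per cm.
M: 103 / 2.4 = 42.917 → 42.92 cm.
2XL: 114 / 2.4 = 47.500 → 47.50 cm.
3XL: 126 / 2.4 = 52.500 → 52.50 cm.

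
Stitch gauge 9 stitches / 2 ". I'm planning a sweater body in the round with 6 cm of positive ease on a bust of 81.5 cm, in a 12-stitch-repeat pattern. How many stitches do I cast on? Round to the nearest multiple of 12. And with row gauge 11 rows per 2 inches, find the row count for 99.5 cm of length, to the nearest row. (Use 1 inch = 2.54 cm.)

Finished = 81.5 + 6 = 87.5 cm.
87.5 cm × 1/2.54 = 34.45 inches.
9/2 = 4.5 sts per in; 34.45 × 4.5 = 155.02 sts.
Nearest multiple of 12 → 156.
99.5 cm = 39.17 inches; × 5.5 = 215.45 → 215 rows.

Cast on 156 stitches; work 215 rows.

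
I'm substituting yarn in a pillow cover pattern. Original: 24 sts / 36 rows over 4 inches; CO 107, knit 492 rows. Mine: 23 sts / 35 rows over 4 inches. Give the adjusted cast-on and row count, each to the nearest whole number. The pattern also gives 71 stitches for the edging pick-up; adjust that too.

Cast on 103 stitches; work 478 rows; edging pick-up 68 stitches.

Stitches: 107 × 23/24 = 102.54 → 103.
Rows: 492 × 35/36 = 478.33 → 478.
edging pick-up: 71 × 23/24 = 68.04 → 68.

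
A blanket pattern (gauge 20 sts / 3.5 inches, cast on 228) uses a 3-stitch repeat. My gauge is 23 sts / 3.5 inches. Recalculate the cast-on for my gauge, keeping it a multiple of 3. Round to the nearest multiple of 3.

228 × 23 / 20 = 262.20.
Nearest multiple of 3: 261.

Cast on 261 stitches.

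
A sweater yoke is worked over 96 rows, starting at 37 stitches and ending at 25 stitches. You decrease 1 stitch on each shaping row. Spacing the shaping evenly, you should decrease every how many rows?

Decrease every 8th row.

Stitches to remove: |25 − 37| = 12.
Shaping rows needed: 12 / 1 = 12.
96 rows / 12 = every 8 rows.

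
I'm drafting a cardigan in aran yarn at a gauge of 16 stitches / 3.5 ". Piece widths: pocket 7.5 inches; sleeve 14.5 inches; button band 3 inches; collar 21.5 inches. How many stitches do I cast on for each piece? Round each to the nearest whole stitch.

Rate = 16/3.5 = 4.571 sts per in.
pocket: 7.5 × 4.571 = 34.29 → 34.
sleeve: 14.5 × 4.571 = 66.29 → 66.
button band: 3 × 4.571 = 13.71 → 14.
collar: 21.5 × 4.571 = 98.29 → 98.

pocket 34; sleeve 66; button band 14; collar 98.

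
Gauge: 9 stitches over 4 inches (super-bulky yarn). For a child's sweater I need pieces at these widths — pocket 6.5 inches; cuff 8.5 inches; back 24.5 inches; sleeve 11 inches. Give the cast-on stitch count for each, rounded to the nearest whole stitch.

pocket 15; cuff 19; back 55; sleeve 25.

Rate = 9/4 = 2.25 sts per in.
pocket: 6.5 × 2.25 = 14.62 → 15.
cuff: 8.5 × 2.25 = 19.12 → 19.
back: 24.5 × 2.25 = 55.12 → 55.
sleeve: 11 × 2.25 = 24.75 → 25.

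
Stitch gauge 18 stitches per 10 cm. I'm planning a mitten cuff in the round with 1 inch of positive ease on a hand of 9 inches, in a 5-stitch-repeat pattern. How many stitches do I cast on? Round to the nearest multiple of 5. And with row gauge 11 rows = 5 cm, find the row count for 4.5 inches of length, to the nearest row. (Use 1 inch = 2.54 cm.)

Finished = 9 + 1 = 10 inches.
10 inches × 2.54 = 25.40 cm.
18/10 = 1.8 sts per cm; 25.40 × 1.8 = 45.72 sts.
Nearest multiple of 5 → 45.
4.5 inches = 11.43 cm; × 2.2 = 25.15 → 25 rows.

Cast on 45 stitches; work 25 rows.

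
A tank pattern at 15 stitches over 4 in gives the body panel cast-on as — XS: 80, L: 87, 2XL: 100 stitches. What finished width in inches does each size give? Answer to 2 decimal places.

XS 21.33 inches; L 23.20 inches; 2XL 26.67 inches.

15/4 = 3.75 sts per in.
XS: 80 / 3.75 = 21.333 → 21.33 in.
L: 87 / 3.75 = 23.200 → 23.20 in.
2XL: 100 / 3.75 = 26.667 → 26.67 in.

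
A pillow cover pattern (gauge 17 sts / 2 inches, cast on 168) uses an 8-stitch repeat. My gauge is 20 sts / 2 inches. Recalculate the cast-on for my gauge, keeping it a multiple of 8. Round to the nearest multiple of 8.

168 × 20 / 17 = 197.65.
Nearest multiple of 8: 200.

CO 200 sts.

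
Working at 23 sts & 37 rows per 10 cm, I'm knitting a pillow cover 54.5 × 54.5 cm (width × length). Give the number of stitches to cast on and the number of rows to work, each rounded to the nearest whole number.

Stitch gauge = 23/10 = 2.3 sts/cm; 54.5 × 2.3 = 125.35 → 125 sts.
Row gauge = 37/10 = 3.7 rows/cm; 54.5 × 3.7 = 201.65 → 202 rows.

Cast on 125 stitches and work 202 rows.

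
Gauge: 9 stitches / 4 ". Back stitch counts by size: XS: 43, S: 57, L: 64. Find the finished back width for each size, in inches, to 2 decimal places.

XS 19.11 inches; S 25.33 inches; L 28.44 inches.

9/4 = 2.25 sts per in.
XS: 43 / 2.25 = 19.111 → 19.11 in.
S: 57 / 2.25 = 25.333 → 25.33 in.
L: 64 / 2.25 = 28.444 → 28.44 in.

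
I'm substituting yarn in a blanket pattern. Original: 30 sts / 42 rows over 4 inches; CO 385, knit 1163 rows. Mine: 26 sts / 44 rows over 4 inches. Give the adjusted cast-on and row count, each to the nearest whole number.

Cast on 334 stitches; work 1218 rows.

Stitches: 385 × 26/30 = 333.67 → 334.
Rows: 1163 × 44/42 = 1218.38 → 1218.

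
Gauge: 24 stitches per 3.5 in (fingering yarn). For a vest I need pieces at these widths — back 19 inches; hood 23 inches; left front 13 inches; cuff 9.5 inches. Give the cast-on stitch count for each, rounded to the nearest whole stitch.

Rate = 24/3.5 = 6.857 sts per in.
back: 19 × 6.857 = 130.29 → 130.
hood: 23 × 6.857 = 157.71 → 158.
left front: 13 × 6.857 = 89.14 → 89.
cuff: 9.5 × 6.857 = 65.14 → 65.

back 130; hood 158; left front 89; cuff 65.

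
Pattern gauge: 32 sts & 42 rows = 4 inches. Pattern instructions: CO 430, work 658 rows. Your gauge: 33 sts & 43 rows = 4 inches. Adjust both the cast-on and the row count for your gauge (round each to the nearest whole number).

Stitches: 430 × 33/32 = 443.44 → 443.
Rows: 658 × 43/42 = 673.67 → 674.

Cast on 443 stitches; work 674 rows.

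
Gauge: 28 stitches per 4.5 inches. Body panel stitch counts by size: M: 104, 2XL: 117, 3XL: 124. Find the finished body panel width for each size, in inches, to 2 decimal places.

M 16.71 inches; 2XL 18.80 inches; 3XL 19.93 inches.

28/4.5 = 6.222 sts per in.
M: 104 / 6.222 = 16.714 → 16.71 in.
2XL: 117 / 6.222 = 18.804 → 18.80 in.
3XL: 124 / 6.222 = 19.929 → 19.93 in.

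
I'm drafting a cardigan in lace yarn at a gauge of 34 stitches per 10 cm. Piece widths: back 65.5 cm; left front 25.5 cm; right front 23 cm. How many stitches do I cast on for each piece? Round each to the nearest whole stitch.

back 223; left front 87; right front 78.

Rate = 34/10 = 3.4 sts per cm.
back: 65.5 × 3.4 = 222.70 → 223.
left front: 25.5 × 3.4 = 86.70 → 87.
right front: 23 × 3.4 = 78.20 → 78.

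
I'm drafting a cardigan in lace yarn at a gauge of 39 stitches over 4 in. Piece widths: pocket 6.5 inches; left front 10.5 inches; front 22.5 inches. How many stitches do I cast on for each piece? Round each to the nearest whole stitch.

pocket 63; left front 102; front 219.

Rate = 39/4 = 9.75 sts per in.
pocket: 6.5 × 9.75 = 63.38 → 63.
left front: 10.5 × 9.75 = 102.38 → 102.
front: 22.5 × 9.75 = 219.38 → 219.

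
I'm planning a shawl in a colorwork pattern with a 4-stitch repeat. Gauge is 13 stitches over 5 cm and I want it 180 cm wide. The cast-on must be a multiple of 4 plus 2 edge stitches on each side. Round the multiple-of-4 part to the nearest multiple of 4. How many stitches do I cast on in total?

CO 468 sts.

13 / 5 = 2.6 sts per cm.
180 × 2.6 = 468.00 sts.
Less 4 edge sts → 464.00 for the repeat.
Nearest multiple of 4: 464.
Add back 4 edge sts → 468.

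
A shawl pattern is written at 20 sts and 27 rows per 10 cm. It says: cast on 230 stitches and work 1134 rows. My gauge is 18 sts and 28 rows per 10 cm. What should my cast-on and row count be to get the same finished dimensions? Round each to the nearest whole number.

Cast on 207 stitches; work 1176 rows.

Stitches: 230 × 18/20 = 207.00 → 207.
Rows: 1134 × 28/27 = 1176.00 → 1176.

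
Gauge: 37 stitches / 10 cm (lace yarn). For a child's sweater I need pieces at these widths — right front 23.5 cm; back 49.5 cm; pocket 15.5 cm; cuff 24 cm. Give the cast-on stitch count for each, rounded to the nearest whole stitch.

right front 87; back 183; pocket 57; cuff 89.

Rate = 37/10 = 3.7 sts per cm.
right front: 23.5 × 3.7 = 86.95 → 87.
back: 49.5 × 3.7 = 183.15 → 183.
pocket: 15.5 × 3.7 = 57.35 → 57.
cuff: 24 × 3.7 = 88.80 → 89.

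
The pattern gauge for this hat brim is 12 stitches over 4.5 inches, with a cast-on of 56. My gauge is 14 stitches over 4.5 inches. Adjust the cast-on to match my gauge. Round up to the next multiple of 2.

Cast on 66 stitches.

Scale factor = 14 / 12 = 1.167.
56 × 14 / 12 = 65.33 sts.
→ 66 sts.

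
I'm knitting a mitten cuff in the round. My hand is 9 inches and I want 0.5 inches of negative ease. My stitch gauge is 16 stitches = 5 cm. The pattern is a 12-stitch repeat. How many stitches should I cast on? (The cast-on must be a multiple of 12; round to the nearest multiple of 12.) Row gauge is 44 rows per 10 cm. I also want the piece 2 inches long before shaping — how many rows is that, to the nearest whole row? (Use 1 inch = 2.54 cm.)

Finished = 9 − 0.5 = 8.5 inches.
8.5 inches × 2.54 = 21.59 cm.
16/5 = 3.2 sts per cm; 21.59 × 3.2 = 69.09 sts.
Nearest multiple of 12 → 72.
2 inches = 5.08 cm; × 4.4 = 22.35 → 22 rows.

Cast on 72 stitches; work 22 rows.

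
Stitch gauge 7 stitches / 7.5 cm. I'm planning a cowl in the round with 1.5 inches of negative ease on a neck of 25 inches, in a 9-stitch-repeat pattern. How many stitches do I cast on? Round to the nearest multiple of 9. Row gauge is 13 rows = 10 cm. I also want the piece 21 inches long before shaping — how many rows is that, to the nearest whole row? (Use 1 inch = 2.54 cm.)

Cast on 54 stitches; work 69 rows.

Finished = 25 − 1.5 = 23.5 inches.
23.5 inches × 2.54 = 59.69 cm.
7/7.5 = 0.933 sts per cm; 59.69 × 0.933 = 55.71 sts.
Nearest multiple of 9 → 54.
21 inches = 53.34 cm; × 1.3 = 69.34 → 69 rows.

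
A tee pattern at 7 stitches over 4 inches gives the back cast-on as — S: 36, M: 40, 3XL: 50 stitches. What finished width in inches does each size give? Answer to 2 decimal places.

7/4 = 1.75 sts per in.
S: 36 / 1.75 = 20.571 → 20.57 in.
M: 40 / 1.75 = 22.857 → 22.86 in.
3XL: 50 / 1.75 = 28.571 → 28.57 in.

S 20.57 inches; M 22.86 inches; 3XL 28.57 inches.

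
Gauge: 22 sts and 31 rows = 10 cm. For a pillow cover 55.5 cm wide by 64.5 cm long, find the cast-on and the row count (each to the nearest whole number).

Cast on 122 stitches and work 200 rows.

Stitch gauge = 22/10 = 2.2 sts/cm; 55.5 × 2.2 = 122.10 → 122 sts.
Row gauge = 31/10 = 3.1 rows/cm; 64.5 × 3.1 = 199.95 → 200 rows.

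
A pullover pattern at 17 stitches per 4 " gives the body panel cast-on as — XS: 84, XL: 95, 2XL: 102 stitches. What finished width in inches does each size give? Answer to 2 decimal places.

XS 19.76 inches; XL 22.35 inches; 2XL 24.00 inches.

17/4 = 4.25 sts per in.
XS: 84 / 4.25 = 19.765 → 19.76 in.
XL: 95 / 4.25 = 22.353 → 22.35 in.
2XL: 102 / 4.25 = 24.000 → 24.00 in.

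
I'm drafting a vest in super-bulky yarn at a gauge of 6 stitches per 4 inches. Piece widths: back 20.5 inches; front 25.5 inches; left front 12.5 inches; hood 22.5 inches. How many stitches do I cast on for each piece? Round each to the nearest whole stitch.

back 31; front 38; left front 19; hood 34.

Rate = 6/4 = 1.5 sts per in.
back: 20.5 × 1.5 = 30.75 → 31.
front: 25.5 × 1.5 = 38.25 → 38.
left front: 12.5 × 1.5 = 18.75 → 19.
hood: 22.5 × 1.5 = 33.75 → 34.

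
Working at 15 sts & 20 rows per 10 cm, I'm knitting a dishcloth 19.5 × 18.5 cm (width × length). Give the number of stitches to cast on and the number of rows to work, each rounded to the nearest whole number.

Stitch gauge = 15/10 = 1.5 sts/cm; 19.5 × 1.5 = 29.25 → 29 sts.
Row gauge = 20/10 = 2 rows/cm; 18.5 × 2 = 37.00 → 37 rows.

Cast on 29 stitches and work 37 rows.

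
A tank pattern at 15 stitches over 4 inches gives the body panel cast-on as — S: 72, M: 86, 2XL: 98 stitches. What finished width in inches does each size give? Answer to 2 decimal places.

S 19.20 inches; M 22.93 inches; 2XL 26.13 inches.

15/4 = 3.75 sts per in.
S: 72 / 3.75 = 19.200 → 19.20 in.
M: 86 / 3.75 = 22.933 → 22.93 in.
2XL: 98 / 3.75 = 26.133 → 26.13 in.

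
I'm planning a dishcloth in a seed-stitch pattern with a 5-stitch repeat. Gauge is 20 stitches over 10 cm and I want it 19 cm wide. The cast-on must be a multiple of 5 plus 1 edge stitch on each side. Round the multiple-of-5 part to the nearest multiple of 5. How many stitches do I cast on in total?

CO 37 sts.

20 / 10 = 2 sts per cm.
19 × 2 = 38.00 sts.
Less 2 edge sts → 36.00 for the repeat.
Nearest multiple of 5: 35.
Add back 2 edge sts → 37.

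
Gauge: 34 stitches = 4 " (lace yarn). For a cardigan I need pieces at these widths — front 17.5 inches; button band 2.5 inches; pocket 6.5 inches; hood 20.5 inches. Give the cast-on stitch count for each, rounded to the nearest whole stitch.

front 149; button band 21; pocket 55; hood 174.

Rate = 34/4 = 8.5 sts per in.
front: 17.5 × 8.5 = 148.75 → 149.
button band: 2.5 × 8.5 = 21.25 → 21.
pocket: 6.5 × 8.5 = 55.25 → 55.
hood: 20.5 × 8.5 = 174.25 → 174.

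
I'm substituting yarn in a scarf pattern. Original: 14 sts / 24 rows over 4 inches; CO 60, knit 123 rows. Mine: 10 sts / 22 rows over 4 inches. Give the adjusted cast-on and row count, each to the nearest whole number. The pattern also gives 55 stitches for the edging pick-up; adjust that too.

Cast on 43 stitches; work 113 rows; edging pick-up 39 stitches.

Stitches: 60 × 10/14 = 42.86 → 43.
Rows: 123 × 22/24 = 112.75 → 113.
edging pick-up: 55 × 10/14 = 39.29 → 39.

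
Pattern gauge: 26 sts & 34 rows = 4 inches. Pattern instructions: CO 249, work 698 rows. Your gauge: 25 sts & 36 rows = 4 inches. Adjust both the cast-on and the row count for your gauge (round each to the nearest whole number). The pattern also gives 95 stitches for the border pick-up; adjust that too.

Stitches: 249 × 25/26 = 239.42 → 239.
Rows: 698 × 36/34 = 739.06 → 739.
border pick-up: 95 × 25/26 = 91.35 → 91.

Cast on 239 stitches; work 739 rows; border pick-up 91 stitches.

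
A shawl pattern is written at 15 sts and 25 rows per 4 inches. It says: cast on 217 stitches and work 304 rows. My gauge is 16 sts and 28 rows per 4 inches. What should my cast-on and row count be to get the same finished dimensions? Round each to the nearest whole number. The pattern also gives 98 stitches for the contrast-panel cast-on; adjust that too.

Stitches: 217 × 16/15 = 231.47 → 231.
Rows: 304 × 28/25 = 340.48 → 340.
contrast-panel cast-on: 98 × 16/15 = 104.53 → 105.

Cast on 231 stitches; work 340 rows; contrast-panel cast-on 105 stitches.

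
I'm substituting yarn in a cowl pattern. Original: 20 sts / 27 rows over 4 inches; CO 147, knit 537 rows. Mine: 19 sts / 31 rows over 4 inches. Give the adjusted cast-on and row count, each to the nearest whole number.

Stitches: 147 × 19/20 = 139.65 → 140.
Rows: 537 × 31/27 = 616.56 → 617.

Cast on 140 stitches; work 617 rows.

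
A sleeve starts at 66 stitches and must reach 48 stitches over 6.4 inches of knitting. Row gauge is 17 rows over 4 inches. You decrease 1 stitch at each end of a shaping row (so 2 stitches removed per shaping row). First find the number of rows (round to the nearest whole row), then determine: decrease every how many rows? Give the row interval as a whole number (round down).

Decrease every 3rd row.

Rows = 6.4 × 4.25 = 27.2 → 27 rows.
Stitches to remove: 18 → 9 shaping rows (at 2 st each).
27 / 9 = 3.00 → every 3 rows.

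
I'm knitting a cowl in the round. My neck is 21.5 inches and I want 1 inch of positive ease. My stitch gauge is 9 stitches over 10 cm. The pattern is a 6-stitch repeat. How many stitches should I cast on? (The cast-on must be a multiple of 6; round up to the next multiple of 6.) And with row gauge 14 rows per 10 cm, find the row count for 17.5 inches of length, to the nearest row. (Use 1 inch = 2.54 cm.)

Cast on 54 stitches; work 62 rows.

Finished = 21.5 + 1 = 22.5 inches.
22.5 inches × 2.54 = 57.15 cm.
9/10 = 0.9 sts per cm; 57.15 × 0.9 = 51.44 sts.
Next multiple of 6 → 54.
17.5 inches = 44.45 cm; × 1.4 = 62.23 → 62 rows.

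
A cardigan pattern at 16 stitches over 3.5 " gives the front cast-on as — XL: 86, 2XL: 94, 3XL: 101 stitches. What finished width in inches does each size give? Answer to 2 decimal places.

16/3.5 = 4.571 sts per in.
XL: 86 / 4.571 = 18.812 → 18.81 in.
2XL: 94 / 4.571 = 20.562 → 20.56 in.
3XL: 101 / 4.571 = 22.094 → 22.09 in.

XL 18.81 inches; 2XL 20.56 inches; 3XL 22.09 inches.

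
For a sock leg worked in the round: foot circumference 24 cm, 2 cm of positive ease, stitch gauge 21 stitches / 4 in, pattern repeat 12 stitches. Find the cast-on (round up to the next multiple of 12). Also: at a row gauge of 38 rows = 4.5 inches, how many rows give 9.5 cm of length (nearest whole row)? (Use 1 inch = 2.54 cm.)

Finished = 24 + 2 = 26 cm.
26 cm × 1/2.54 = 10.24 inches.
21/4 = 5.25 sts per in; 10.24 × 5.25 = 53.74 sts.
Next multiple of 12 → 60.
9.5 cm = 3.74 inches; × 8.444 = 31.58 → 32 rows.

Cast on 60 stitches; work 32 rows.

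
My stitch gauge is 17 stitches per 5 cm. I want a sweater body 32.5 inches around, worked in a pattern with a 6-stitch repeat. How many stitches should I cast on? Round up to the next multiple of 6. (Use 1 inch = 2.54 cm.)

CO 282 sts.

32.5 in = 32.5 × 2.54 = 82.55 cm.
17 / 5 = 3.4 sts/cm.
82.55 × 3.4 = 280.67 sts.
→ 282.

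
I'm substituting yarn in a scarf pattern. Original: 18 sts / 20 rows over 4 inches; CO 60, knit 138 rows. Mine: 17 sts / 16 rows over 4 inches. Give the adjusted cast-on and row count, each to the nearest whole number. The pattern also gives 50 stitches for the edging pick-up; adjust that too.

Stitches: 60 × 17/18 = 56.67 → 57.
Rows: 138 × 16/20 = 110.40 → 110.
edging pick-up: 50 × 17/18 = 47.22 → 47.

Cast on 57 stitches; work 110 rows; edging pick-up 47 stitches.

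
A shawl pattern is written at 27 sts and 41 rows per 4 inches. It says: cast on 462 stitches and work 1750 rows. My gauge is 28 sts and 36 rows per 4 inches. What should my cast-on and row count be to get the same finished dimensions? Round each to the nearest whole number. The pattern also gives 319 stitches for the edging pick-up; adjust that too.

Stitches: 462 × 28/27 = 479.11 → 479.
Rows: 1750 × 36/41 = 1536.59 → 1537.
edging pick-up: 319 × 28/27 = 330.81 → 331.

Cast on 479 stitches; work 1537 rows; edging pick-up 331 stitches.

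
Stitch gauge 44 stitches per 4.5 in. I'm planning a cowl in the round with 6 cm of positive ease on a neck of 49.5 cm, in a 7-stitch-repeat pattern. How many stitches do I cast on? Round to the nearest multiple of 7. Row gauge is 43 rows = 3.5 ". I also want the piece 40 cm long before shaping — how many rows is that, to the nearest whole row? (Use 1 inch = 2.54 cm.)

Finished = 49.5 + 6 = 55.5 cm.
55.5 cm × 1/2.54 = 21.85 inches.
44/4.5 = 9.778 sts per in; 21.85 × 9.778 = 213.65 sts.
Nearest multiple of 7 → 217.
40 cm = 15.75 inches; × 12.286 = 193.48 → 193 rows.

Cast on 217 stitches; work 193 rows.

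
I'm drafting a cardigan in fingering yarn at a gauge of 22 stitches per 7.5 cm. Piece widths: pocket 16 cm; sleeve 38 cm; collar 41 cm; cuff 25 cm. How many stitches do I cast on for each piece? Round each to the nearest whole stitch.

pocket 47; sleeve 111; collar 120; cuff 73.

Rate = 22/7.5 = 2.933 sts per cm.
pocket: 16 × 2.933 = 46.93 → 47.
sleeve: 38 × 2.933 = 111.47 → 111.
collar: 41 × 2.933 = 120.27 → 120.
cuff: 25 × 2.933 = 73.33 → 73.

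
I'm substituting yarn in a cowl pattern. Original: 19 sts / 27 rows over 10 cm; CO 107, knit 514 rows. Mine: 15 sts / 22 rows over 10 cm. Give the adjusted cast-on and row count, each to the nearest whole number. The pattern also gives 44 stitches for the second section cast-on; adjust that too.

Cast on 84 stitches; work 419 rows; second section cast-on 35 stitches.

Stitches: 107 × 15/19 = 84.47 → 84.
Rows: 514 × 22/27 = 418.81 → 419.
second section cast-on: 44 × 15/19 = 34.74 → 35.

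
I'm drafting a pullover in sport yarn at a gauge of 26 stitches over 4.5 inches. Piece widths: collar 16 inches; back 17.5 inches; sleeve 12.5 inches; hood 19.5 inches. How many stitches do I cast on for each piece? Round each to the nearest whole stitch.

collar 92; back 101; sleeve 72; hood 113.

Rate = 26/4.5 = 5.778 sts per in.
collar: 16 × 5.778 = 92.44 → 92.
back: 17.5 × 5.778 = 101.11 → 101.
sleeve: 12.5 × 5.778 = 72.22 → 72.
hood: 19.5 × 5.778 = 112.67 → 113.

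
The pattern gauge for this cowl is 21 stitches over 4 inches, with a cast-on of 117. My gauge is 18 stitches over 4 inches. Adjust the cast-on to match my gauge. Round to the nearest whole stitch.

Scale factor = 18 / 21 = 0.857.
117 × 18 / 21 = 100.29 sts.
→ 100 sts.

100 stitches.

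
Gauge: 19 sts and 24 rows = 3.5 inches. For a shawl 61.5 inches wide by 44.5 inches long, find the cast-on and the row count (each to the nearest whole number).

Cast on 334 stitches and work 305 rows.

Stitch gauge = 19/3.5 = 5.429 sts/in; 61.5 × 5.429 = 333.86 → 334 sts.
Row gauge = 24/3.5 = 6.857 rows/in; 44.5 × 6.857 = 305.14 → 305 rows.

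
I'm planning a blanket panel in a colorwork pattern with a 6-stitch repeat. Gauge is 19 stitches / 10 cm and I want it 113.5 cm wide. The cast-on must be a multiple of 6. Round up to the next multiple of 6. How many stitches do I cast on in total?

Cast on 216 stitches.

19 / 10 = 1.9 sts per cm.
113.5 × 1.9 = 215.65 sts.
Next multiple of 6: 216.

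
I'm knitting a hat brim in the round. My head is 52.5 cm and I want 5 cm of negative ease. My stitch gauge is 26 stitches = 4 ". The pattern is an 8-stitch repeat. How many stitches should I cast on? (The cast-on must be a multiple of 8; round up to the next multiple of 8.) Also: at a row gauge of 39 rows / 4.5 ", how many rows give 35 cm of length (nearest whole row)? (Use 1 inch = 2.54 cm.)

Cast on 128 stitches; work 119 rows.

Finished = 52.5 − 5 = 47.5 cm.
47.5 cm × 1/2.54 = 18.70 inches.
26/4 = 6.5 sts per in; 18.70 × 6.5 = 121.56 sts.
Next multiple of 8 → 128.
35 cm = 13.78 inches; × 8.667 = 119.42 → 119 rows.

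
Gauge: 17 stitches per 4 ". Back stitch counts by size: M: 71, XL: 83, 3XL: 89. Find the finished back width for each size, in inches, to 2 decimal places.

17/4 = 4.25 sts per in.
M: 71 / 4.25 = 16.706 → 16.71 in.
XL: 83 / 4.25 = 19.529 → 19.53 in.
3XL: 89 / 4.25 = 20.941 → 20.94 in.

M 16.71 inches; XL 19.53 inches; 3XL 20.94 inches.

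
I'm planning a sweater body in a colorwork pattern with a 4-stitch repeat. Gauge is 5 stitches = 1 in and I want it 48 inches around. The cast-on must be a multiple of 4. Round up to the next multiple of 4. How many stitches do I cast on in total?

5 / 1 = 5 sts per inch.
48 × 5 = 240.00 sts.
Next multiple of 4: 240.

CO 240 sts.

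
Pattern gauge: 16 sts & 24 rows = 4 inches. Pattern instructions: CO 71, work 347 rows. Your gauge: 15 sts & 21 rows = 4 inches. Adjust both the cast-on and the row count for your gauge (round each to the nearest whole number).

Cast on 67 stitches; work 304 rows.

Stitches: 71 × 15/16 = 66.56 → 67.
Rows: 347 × 21/24 = 303.62 → 304.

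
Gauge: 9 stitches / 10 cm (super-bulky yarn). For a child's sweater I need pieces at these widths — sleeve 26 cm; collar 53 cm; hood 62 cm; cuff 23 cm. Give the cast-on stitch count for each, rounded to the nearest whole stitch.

Rate = 9/10 = 0.9 sts per cm.
sleeve: 26 × 0.9 = 23.40 → 23.
collar: 53 × 0.9 = 47.70 → 48.
hood: 62 × 0.9 = 55.80 → 56.
cuff: 23 × 0.9 = 20.70 → 21.

sleeve 23; collar 48; hood 56; cuff 21.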